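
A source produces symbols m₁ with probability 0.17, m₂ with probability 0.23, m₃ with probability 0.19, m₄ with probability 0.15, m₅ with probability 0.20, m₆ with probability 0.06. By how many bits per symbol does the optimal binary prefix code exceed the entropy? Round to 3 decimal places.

Entropy H = −Σ p log₂ p ≈ 2.4959 bits.
Huffman merges: 3/50+3/20→21/100; 17/100+19/100→9/25; 1/5+21/100→41/100; 23/100+9/25→59/100; 41/100+59/100→1. L = 257/100 ≈ 2.5700.
L − H = 2.5700 − 2.4959 = 0.074 bits.

0.074 bits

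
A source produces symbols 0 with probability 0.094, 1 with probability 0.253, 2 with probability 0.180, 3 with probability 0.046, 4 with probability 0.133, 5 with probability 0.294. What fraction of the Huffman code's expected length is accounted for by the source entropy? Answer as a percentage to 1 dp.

98.6%

Entropy H = −Σ p log₂ p ≈ 2.3783 bits.
Huffman merges: 23/500+47/500→7/50; 133/1000+7/50→273/1000; 9/50+253/1000→433/1000; 273/1000+147/500→567/1000; 433/1000+567/1000→1. L = 2413/1000 ≈ 2.4130.
Efficiency = H/L = 2.3783/2.4130 = 98.6%.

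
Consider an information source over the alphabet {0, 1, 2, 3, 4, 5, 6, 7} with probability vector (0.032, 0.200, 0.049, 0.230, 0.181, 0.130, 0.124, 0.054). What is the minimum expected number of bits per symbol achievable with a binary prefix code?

Repeatedly combine the two least-probable nodes; the expected code length is the sum of the merged weights.
merge 4/125 + 49/1000 → 81/1000
merge 27/500 + 81/1000 → 27/200
merge 31/250 + 13/100 → 127/500
merge 27/200 + 181/1000 → 79/250
merge 1/5 + 23/100 → 43/100
merge 127/500 + 79/250 → 57/100
merge 43/100 + 57/100 → 1
L = 81/1000 + 27/200 + 127/500 + 79/250 + 43/100 + 57/100 + 1 = 1393/500 = 2.786 bits/symbol.

2.786 bits/symbol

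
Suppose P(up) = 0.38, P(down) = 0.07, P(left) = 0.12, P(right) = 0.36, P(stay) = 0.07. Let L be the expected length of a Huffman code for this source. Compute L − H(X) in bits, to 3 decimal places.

0.055 bits

Entropy H = −Σ p log₂ p ≈ 1.9652 bits.
Huffman merges: 7/100+7/100→7/50; 3/25+7/50→13/50; 13/50+9/25→31/50; 19/50+31/50→1. L = 101/50 ≈ 2.0200.
L − H = 2.0200 − 1.9652 = 0.055 bits.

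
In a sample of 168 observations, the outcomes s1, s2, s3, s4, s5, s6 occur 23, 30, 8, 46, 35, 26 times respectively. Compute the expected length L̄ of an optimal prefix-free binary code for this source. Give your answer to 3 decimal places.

Probabilities are the counts divided by 168.
Repeatedly combine the two least-probable nodes; the expected code length is the sum of the merged weights.
merge 1/21 + 23/168 → 31/168
merge 13/84 + 5/28 → 1/3
merge 31/168 + 5/24 → 11/28
merge 23/84 + 1/3 → 17/28
merge 11/28 + 17/28 → 1
L = 31/168 + 1/3 + 11/28 + 17/28 + 1 = 141/56 ≈ 2.518 bits/symbol.

2.518 bits/symbol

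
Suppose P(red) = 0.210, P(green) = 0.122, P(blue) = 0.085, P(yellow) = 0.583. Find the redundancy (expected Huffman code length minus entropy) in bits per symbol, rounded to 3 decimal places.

0.025 bits

Entropy H = −Σ p log₂ p ≈ 1.5992 bits.
Huffman merges: 17/200+61/500→207/1000; 207/1000+21/100→417/1000; 417/1000+583/1000→1. L = 203/125 ≈ 1.6240.
L − H = 1.6240 − 1.5992 = 0.025 bits.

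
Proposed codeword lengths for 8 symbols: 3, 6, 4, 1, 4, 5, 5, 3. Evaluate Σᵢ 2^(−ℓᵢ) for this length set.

With common denominator 2^6 = 64: Σ 2^(−ℓᵢ) = 8/64 + 1/64 + 4/64 + 32/64 + 4/64 + 2/64 + 2/64 + 8/64 = 61/64 = 0.953125.

0.953125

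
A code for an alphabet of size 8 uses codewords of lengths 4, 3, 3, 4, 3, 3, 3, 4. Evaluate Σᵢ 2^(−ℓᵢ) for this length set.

0.8125

With common denominator 2^4 = 16: Σ 2^(−ℓᵢ) = 1/16 + 2/16 + 2/16 + 1/16 + 2/16 + 2/16 + 2/16 + 1/16 = 13/16 = 0.8125.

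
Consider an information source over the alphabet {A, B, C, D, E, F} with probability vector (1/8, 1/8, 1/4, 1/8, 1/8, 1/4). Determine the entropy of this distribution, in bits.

2.5 bits

Each probability is a power of 1/2, so log₂(1/p) is an integer.
H = Σ p·log₂(1/p) = 1/8·3 + 1/8·3 + 1/4·2 + 1/8·3 + 1/8·3 + 1/4·2 = 2.5 bits.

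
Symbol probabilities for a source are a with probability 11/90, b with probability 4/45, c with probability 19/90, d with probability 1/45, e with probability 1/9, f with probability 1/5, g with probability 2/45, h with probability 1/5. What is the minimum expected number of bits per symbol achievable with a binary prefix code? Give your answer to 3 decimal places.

2.811 bits/symbol

Repeatedly combine the two least-probable nodes; the expected code length is the sum of the merged weights.
merge 1/45 + 2/45 → 1/15
merge 1/15 + 4/45 → 7/45
merge 1/9 + 11/90 → 7/30
merge 7/45 + 1/5 → 16/45
merge 1/5 + 19/90 → 37/90
merge 7/30 + 16/45 → 53/90
merge 37/90 + 53/90 → 1
L = 1/15 + 7/45 + 7/30 + 16/45 + 37/90 + 53/90 + 1 = 253/90 ≈ 2.811 bits/symbol.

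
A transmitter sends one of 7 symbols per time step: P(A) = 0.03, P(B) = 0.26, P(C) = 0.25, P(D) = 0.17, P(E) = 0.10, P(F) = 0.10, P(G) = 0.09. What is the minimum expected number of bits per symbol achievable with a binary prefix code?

Repeatedly combine the two least-probable nodes; the expected code length is the sum of the merged weights.
merge 3/100 + 9/100 → 3/25
merge 1/10 + 1/10 → 1/5
merge 3/25 + 17/100 → 29/100
merge 1/5 + 1/4 → 9/20
merge 13/50 + 29/100 → 11/20
merge 9/20 + 11/20 → 1
L = 3/25 + 1/5 + 29/100 + 9/20 + 11/20 + 1 = 261/100 = 2.61 bits/symbol.

2.61 bits/symbol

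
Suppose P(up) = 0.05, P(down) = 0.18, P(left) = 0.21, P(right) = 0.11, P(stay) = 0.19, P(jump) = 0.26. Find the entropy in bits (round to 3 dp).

2.445 bits

H = −Σ pᵢ log₂ pᵢ.
−0.05·log₂(0.05) = 0.2161
−0.18·log₂(0.18) = 0.4453
−0.21·log₂(0.21) = 0.4728
−0.11·log₂(0.11) = 0.3503
−0.19·log₂(0.19) = 0.4552
−0.26·log₂(0.26) = 0.5053
Sum ≈ 2.4450 → 2.445 bits.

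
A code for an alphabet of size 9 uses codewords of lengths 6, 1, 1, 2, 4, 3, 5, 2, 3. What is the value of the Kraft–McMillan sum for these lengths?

With common denominator 2^6 = 64: Σ 2^(−ℓᵢ) = 1/64 + 32/64 + 32/64 + 16/64 + 4/64 + 8/64 + 2/64 + 16/64 + 8/64 = 119/64 = 1.859375.

1.859375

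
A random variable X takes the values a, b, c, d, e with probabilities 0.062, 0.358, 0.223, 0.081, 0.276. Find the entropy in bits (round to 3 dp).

H = −Σ pᵢ log₂ pᵢ.
−0.062·log₂(0.062) = 0.2487
−0.358·log₂(0.358) = 0.5305
−0.223·log₂(0.223) = 0.4828
−0.081·log₂(0.081) = 0.2937
−0.276·log₂(0.276) = 0.5126
Sum ≈ 2.0683 → 2.068 bits.

2.068 bits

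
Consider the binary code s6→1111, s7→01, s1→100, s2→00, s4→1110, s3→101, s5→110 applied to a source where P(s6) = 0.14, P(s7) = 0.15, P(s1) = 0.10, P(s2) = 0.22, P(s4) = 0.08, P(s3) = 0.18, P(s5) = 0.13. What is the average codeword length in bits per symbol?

2.85 bits/symbol

L̄ = Σ pᵢ·ℓᵢ = 0.14·4 + 0.15·2 + 0.10·3 + 0.22·2 + 0.08·4 + 0.18·3 + 0.13·3 = 2.85 bits/symbol.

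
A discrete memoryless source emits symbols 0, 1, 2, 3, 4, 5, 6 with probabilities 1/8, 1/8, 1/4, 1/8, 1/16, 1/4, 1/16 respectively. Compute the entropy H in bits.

2.625 bits

Each probability is a power of 1/2, so log₂(1/p) is an integer.
H = Σ p·log₂(1/p) = 1/8·3 + 1/8·3 + 1/4·2 + 1/8·3 + 1/16·4 + 1/4·2 + 1/16·4 = 2.625 bits.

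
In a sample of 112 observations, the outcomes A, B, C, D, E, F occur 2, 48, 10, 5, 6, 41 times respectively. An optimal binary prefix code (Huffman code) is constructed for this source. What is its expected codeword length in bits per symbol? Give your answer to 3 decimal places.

Probabilities are the counts divided by 112.
Repeatedly combine the two least-probable nodes; the expected code length is the sum of the merged weights.
merge 1/56 + 5/112 → 1/16
merge 3/56 + 1/16 → 13/112
merge 5/56 + 13/112 → 23/112
merge 23/112 + 41/112 → 4/7
merge 3/7 + 4/7 → 1
L = 1/16 + 13/112 + 23/112 + 4/7 + 1 = 219/112 ≈ 1.955 bits/symbol.

1.955 bits/symbol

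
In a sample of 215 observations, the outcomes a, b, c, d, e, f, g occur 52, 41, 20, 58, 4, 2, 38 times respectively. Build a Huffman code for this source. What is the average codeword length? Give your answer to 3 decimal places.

Probabilities are the counts divided by 215.
Repeatedly combine the two least-probable nodes; the expected code length is the sum of the merged weights.
merge 2/215 + 4/215 → 6/215
merge 6/215 + 4/43 → 26/215
merge 26/215 + 38/215 → 64/215
merge 41/215 + 52/215 → 93/215
merge 58/215 + 64/215 → 122/215
merge 93/215 + 122/215 → 1
L = 6/215 + 26/215 + 64/215 + 93/215 + 122/215 + 1 = 526/215 ≈ 2.447 bits/symbol.

2.447 bits/symbol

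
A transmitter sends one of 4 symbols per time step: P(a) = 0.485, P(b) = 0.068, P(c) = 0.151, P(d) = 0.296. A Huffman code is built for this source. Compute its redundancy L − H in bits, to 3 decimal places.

Entropy H = −Σ p log₂ p ≈ 1.7017 bits.
Huffman merges: 17/250+151/1000→219/1000; 219/1000+37/125→103/200; 97/200+103/200→1. L = 867/500 ≈ 1.7340.
L − H = 1.7340 − 1.7017 = 0.032 bits.

0.032 bits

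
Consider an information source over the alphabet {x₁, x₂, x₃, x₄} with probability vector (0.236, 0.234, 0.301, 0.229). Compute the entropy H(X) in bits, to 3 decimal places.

H = −Σ pᵢ log₂ pᵢ.
−0.236·log₂(0.236) = 0.4916
−0.234·log₂(0.234) = 0.4903
−0.301·log₂(0.301) = 0.5214
−0.229·log₂(0.229) = 0.4870
Sum ≈ 1.9903 → 1.990 bits.

1.990 bits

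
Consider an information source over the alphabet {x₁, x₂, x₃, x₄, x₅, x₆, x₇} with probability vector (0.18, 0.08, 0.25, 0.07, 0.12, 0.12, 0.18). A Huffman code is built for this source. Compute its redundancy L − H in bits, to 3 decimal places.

0.035 bits

Entropy H = −Σ p log₂ p ≈ 2.6848 bits.
Huffman merges: 7/100+2/25→3/20; 3/25+3/25→6/25; 3/20+9/50→33/100; 9/50+6/25→21/50; 1/4+33/100→29/50; 21/50+29/50→1. L = 68/25 ≈ 2.7200.
L − H = 2.7200 − 2.6848 = 0.035 bits.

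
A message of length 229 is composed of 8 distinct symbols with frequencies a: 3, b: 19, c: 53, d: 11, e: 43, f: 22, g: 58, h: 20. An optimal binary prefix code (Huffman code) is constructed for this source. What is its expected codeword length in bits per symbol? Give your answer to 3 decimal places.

2.716 bits/symbol

Probabilities are the counts divided by 229.
Repeatedly combine the two least-probable nodes; the expected code length is the sum of the merged weights.
merge 3/229 + 11/229 → 14/229
merge 14/229 + 19/229 → 33/229
merge 20/229 + 22/229 → 42/229
merge 33/229 + 42/229 → 75/229
merge 43/229 + 53/229 → 96/229
merge 58/229 + 75/229 → 133/229
merge 96/229 + 133/229 → 1
L = 14/229 + 33/229 + 42/229 + 75/229 + 96/229 + 133/229 + 1 = 622/229 ≈ 2.716 bits/symbol.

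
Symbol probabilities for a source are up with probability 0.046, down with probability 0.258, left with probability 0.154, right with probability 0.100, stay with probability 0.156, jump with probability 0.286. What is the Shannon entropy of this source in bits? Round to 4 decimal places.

2.3911 bits

H = −Σ pᵢ log₂ pᵢ.
−0.046·log₂(0.046) = 0.2043
−0.258·log₂(0.258) = 0.5043
−0.154·log₂(0.154) = 0.4156
−0.100·log₂(0.100) = 0.3322
−0.156·log₂(0.156) = 0.4181
−0.286·log₂(0.286) = 0.5165
Sum ≈ 2.3911 → 2.3911 bits.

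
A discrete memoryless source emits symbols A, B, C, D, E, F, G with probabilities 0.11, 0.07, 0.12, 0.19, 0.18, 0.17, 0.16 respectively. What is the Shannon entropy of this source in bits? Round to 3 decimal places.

2.744 bits

H = −Σ pᵢ log₂ pᵢ.
−0.11·log₂(0.11) = 0.3503
−0.07·log₂(0.07) = 0.2686
−0.12·log₂(0.12) = 0.3671
−0.19·log₂(0.19) = 0.4552
−0.18·log₂(0.18) = 0.4453
−0.17·log₂(0.17) = 0.4346
−0.16·log₂(0.16) = 0.4230
Sum ≈ 2.7440 → 2.744 bits.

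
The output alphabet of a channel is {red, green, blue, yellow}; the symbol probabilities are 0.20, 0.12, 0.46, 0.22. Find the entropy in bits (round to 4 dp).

1.8274 bits

H = −Σ pᵢ log₂ pᵢ.
−0.20·log₂(0.20) = 0.4644
−0.12·log₂(0.12) = 0.3671
−0.46·log₂(0.46) = 0.5153
−0.22·log₂(0.22) = 0.4806
Sum ≈ 1.8274 → 1.8274 bits.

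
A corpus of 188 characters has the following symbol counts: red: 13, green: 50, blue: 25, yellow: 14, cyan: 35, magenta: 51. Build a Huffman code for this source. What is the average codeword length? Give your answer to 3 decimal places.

2.420 bits/symbol

Probabilities are the counts divided by 188.
Repeatedly combine the two least-probable nodes; the expected code length is the sum of the merged weights.
merge 13/188 + 7/94 → 27/188
merge 25/188 + 27/188 → 13/47
merge 35/188 + 25/94 → 85/188
merge 51/188 + 13/47 → 103/188
merge 85/188 + 103/188 → 1
L = 27/188 + 13/47 + 85/188 + 103/188 + 1 = 455/188 ≈ 2.420 bits/symbol.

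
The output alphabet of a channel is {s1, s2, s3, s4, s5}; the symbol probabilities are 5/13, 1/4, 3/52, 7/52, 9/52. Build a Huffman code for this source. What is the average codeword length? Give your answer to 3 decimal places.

Repeatedly combine the two least-probable nodes; the expected code length is the sum of the merged weights.
merge 3/52 + 7/52 → 5/26
merge 9/52 + 5/26 → 19/52
merge 1/4 + 19/52 → 8/13
merge 5/13 + 8/13 → 1
L = 5/26 + 19/52 + 8/13 + 1 = 113/52 ≈ 2.173 bits/symbol.

2.173 bits/symbol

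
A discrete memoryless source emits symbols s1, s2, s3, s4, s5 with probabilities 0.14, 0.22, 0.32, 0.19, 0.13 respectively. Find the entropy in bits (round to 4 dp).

2.2416 bits

H = −Σ pᵢ log₂ pᵢ.
−0.14·log₂(0.14) = 0.3971
−0.22·log₂(0.22) = 0.4806
−0.32·log₂(0.32) = 0.5260
−0.19·log₂(0.19) = 0.4552
−0.13·log₂(0.13) = 0.3826
Sum ≈ 2.2416 → 2.2416 bits.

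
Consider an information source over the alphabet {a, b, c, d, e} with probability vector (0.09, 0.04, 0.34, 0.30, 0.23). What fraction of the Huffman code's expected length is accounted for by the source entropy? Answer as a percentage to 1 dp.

95.6%

Entropy H = −Σ p log₂ p ≈ 2.0363 bits.
Huffman merges: 1/25+9/100→13/100; 13/100+23/100→9/25; 3/10+17/50→16/25; 9/25+16/25→1. L = 213/100 ≈ 2.1300.
Efficiency = H/L = 2.0363/2.1300 = 95.6%.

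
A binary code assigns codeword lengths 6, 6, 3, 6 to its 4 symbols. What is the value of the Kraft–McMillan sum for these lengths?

0.171875

With common denominator 2^6 = 64: Σ 2^(−ℓᵢ) = 1/64 + 1/64 + 8/64 + 1/64 = 11/64 = 0.171875.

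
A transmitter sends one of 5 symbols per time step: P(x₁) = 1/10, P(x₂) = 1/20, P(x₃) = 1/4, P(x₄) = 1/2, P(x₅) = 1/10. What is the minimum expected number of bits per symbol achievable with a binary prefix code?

1.9 bits/symbol

Repeatedly combine the two least-probable nodes; the expected code length is the sum of the merged weights.
merge 1/20 + 1/10 → 3/20
merge 1/10 + 3/20 → 1/4
merge 1/4 + 1/4 → 1/2
merge 1/2 + 1/2 → 1
L = 3/20 + 1/4 + 1/2 + 1 = 19/10 = 1.9 bits/symbol.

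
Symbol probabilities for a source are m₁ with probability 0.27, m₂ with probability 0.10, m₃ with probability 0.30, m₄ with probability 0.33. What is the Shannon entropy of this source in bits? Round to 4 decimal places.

H = −Σ pᵢ log₂ pᵢ.
−0.27·log₂(0.27) = 0.5100
−0.10·log₂(0.10) = 0.3322
−0.30·log₂(0.30) = 0.5211
−0.33·log₂(0.33) = 0.5278
Sum ≈ 1.8911 → 1.8911 bits.

1.8911 bits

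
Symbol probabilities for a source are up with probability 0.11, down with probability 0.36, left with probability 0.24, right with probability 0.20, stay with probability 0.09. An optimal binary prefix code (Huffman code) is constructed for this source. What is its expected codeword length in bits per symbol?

Repeatedly combine the two least-probable nodes; the expected code length is the sum of the merged weights.
merge 9/100 + 11/100 → 1/5
merge 1/5 + 1/5 → 2/5
merge 6/25 + 9/25 → 3/5
merge 2/5 + 3/5 → 1
L = 1/5 + 2/5 + 3/5 + 1 = 11/5 = 2.2 bits/symbol.

2.2 bits/symbol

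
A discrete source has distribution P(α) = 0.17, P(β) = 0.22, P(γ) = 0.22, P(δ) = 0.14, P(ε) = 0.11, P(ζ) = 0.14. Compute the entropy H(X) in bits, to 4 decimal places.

2.5402 bits

H = −Σ pᵢ log₂ pᵢ.
−0.17·log₂(0.17) = 0.4346
−0.22·log₂(0.22) = 0.4806
−0.22·log₂(0.22) = 0.4806
−0.14·log₂(0.14) = 0.3971
−0.11·log₂(0.11) = 0.3503
−0.14·log₂(0.14) = 0.3971
Sum ≈ 2.5402 → 2.5402 bits.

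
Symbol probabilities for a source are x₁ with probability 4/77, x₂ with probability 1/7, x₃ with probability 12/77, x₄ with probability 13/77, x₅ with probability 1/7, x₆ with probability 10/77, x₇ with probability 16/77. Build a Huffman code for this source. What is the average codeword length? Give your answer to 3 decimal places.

Repeatedly combine the two least-probable nodes; the expected code length is the sum of the merged weights.
merge 4/77 + 10/77 → 2/11
merge 1/7 + 1/7 → 2/7
merge 12/77 + 13/77 → 25/77
merge 2/11 + 16/77 → 30/77
merge 2/7 + 25/77 → 47/77
merge 30/77 + 47/77 → 1
L = 2/11 + 2/7 + 25/77 + 30/77 + 47/77 + 1 = 215/77 ≈ 2.792 bits/symbol.

2.792 bits/symbol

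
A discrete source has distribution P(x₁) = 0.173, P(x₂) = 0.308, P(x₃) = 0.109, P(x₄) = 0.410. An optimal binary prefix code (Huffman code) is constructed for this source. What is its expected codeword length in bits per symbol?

Repeatedly combine the two least-probable nodes; the expected code length is the sum of the merged weights.
merge 109/1000 + 173/1000 → 141/500
merge 141/500 + 77/250 → 59/100
merge 41/100 + 59/100 → 1
L = 141/500 + 59/100 + 1 = 234/125 = 1.872 bits/symbol.

1.872 bits/symbol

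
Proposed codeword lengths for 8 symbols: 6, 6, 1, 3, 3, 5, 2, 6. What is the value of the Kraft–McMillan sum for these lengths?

1.078125

With common denominator 2^6 = 64: Σ 2^(−ℓᵢ) = 1/64 + 1/64 + 32/64 + 8/64 + 8/64 + 2/64 + 16/64 + 1/64 = 69/64 = 1.078125.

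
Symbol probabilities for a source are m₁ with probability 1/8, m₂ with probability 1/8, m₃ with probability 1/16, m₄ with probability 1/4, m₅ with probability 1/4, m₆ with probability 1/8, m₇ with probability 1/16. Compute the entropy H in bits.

Each probability is a power of 1/2, so log₂(1/p) is an integer.
H = Σ p·log₂(1/p) = 1/8·3 + 1/8·3 + 1/16·4 + 1/4·2 + 1/4·2 + 1/8·3 + 1/16·4 = 2.625 bits.

2.625 bits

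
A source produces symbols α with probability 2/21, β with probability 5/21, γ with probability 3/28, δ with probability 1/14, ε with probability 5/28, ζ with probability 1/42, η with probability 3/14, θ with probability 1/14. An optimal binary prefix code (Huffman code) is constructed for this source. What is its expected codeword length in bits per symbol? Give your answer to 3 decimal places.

2.810 bits/symbol

Repeatedly combine the two least-probable nodes; the expected code length is the sum of the merged weights.
merge 1/42 + 1/14 → 2/21
merge 1/14 + 2/21 → 1/6
merge 2/21 + 3/28 → 17/84
merge 1/6 + 5/28 → 29/84
merge 17/84 + 3/14 → 5/12
merge 5/21 + 29/84 → 7/12
merge 5/12 + 7/12 → 1
L = 2/21 + 1/6 + 17/84 + 29/84 + 5/12 + 7/12 + 1 = 59/21 ≈ 2.810 bits/symbol.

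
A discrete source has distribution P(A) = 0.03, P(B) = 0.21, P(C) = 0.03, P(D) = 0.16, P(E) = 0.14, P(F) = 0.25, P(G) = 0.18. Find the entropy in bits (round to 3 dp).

H = −Σ pᵢ log₂ pᵢ.
−0.03·log₂(0.03) = 0.1518
−0.21·log₂(0.21) = 0.4728
−0.03·log₂(0.03) = 0.1518
−0.16·log₂(0.16) = 0.4230
−0.14·log₂(0.14) = 0.3971
−0.25·log₂(0.25) = 0.5000
−0.18·log₂(0.18) = 0.4453
Sum ≈ 2.5418 → 2.542 bits.

2.542 bits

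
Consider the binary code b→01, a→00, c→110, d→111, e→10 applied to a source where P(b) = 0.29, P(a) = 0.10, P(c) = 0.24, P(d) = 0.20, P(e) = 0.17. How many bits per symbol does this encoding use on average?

2.44 bits/symbol

L̄ = Σ pᵢ·ℓᵢ = 0.29·2 + 0.10·2 + 0.24·3 + 0.20·3 + 0.17·2 = 2.44 bits/symbol.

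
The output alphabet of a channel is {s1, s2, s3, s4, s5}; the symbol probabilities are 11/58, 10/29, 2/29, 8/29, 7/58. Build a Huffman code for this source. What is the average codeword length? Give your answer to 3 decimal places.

Repeatedly combine the two least-probable nodes; the expected code length is the sum of the merged weights.
merge 2/29 + 7/58 → 11/58
merge 11/58 + 11/58 → 11/29
merge 8/29 + 10/29 → 18/29
merge 11/29 + 18/29 → 1
L = 11/58 + 11/29 + 18/29 + 1 = 127/58 ≈ 2.190 bits/symbol.

2.190 bits/symbol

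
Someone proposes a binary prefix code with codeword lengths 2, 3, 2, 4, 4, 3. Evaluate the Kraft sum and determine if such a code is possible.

0.875; yes

With common denominator 2^4 = 16: Σ 2^(−ℓᵢ) = 4/16 + 2/16 + 4/16 + 1/16 + 1/16 + 2/16 = 14/16 = 0.875.
Kraft's inequality requires Σ ≤ 1; here Σ = 0.875 ≤ 1, so such a prefix code exists.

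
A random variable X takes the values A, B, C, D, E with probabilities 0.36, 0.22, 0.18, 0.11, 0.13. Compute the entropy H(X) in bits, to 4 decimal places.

2.1894 bits

H = −Σ pᵢ log₂ pᵢ.
−0.36·log₂(0.36) = 0.5306
−0.22·log₂(0.22) = 0.4806
−0.18·log₂(0.18) = 0.4453
−0.11·log₂(0.11) = 0.3503
−0.13·log₂(0.13) = 0.3826
Sum ≈ 2.1894 → 2.1894 bits.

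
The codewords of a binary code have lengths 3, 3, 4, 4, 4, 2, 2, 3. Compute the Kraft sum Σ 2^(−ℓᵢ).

1.0625

With common denominator 2^4 = 16: Σ 2^(−ℓᵢ) = 2/16 + 2/16 + 1/16 + 1/16 + 1/16 + 4/16 + 4/16 + 2/16 = 17/16 = 1.0625.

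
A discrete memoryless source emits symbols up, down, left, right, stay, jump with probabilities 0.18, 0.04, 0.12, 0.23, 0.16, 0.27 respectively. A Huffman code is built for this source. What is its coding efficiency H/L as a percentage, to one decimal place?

Entropy H = −Σ p log₂ p ≈ 2.4188 bits.
Huffman merges: 1/25+3/25→4/25; 4/25+4/25→8/25; 9/50+23/100→41/100; 27/100+8/25→59/100; 41/100+59/100→1. L = 62/25 ≈ 2.4800.
Efficiency = H/L = 2.4188/2.4800 = 97.5%.

97.5%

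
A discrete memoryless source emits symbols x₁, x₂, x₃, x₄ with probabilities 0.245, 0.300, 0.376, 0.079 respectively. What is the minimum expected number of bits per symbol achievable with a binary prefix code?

Repeatedly combine the two least-probable nodes; the expected code length is the sum of the merged weights.
merge 79/1000 + 49/200 → 81/250
merge 3/10 + 81/250 → 78/125
merge 47/125 + 78/125 → 1
L = 81/250 + 78/125 + 1 = 487/250 = 1.948 bits/symbol.

1.948 bits/symbol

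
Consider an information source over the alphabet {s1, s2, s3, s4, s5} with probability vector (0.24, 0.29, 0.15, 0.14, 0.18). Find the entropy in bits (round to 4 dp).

2.2650 bits

H = −Σ pᵢ log₂ pᵢ.
−0.24·log₂(0.24) = 0.4941
−0.29·log₂(0.29) = 0.5179
−0.15·log₂(0.15) = 0.4105
−0.14·log₂(0.14) = 0.3971
−0.18·log₂(0.18) = 0.4453
Sum ≈ 2.2650 → 2.2650 bits.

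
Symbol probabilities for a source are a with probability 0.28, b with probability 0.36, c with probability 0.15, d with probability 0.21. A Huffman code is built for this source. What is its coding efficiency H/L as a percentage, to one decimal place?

96.4%

Entropy H = −Σ p log₂ p ≈ 1.9282 bits.
Huffman merges: 3/20+21/100→9/25; 7/25+9/25→16/25; 9/25+16/25→1. L = 2 ≈ 2.0000.
Efficiency = H/L = 1.9282/2.0000 = 96.4%.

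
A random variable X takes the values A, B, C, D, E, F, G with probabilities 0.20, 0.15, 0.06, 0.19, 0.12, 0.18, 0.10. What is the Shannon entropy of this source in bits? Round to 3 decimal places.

H = −Σ pᵢ log₂ pᵢ.
−0.20·log₂(0.20) = 0.4644
−0.15·log₂(0.15) = 0.4105
−0.06·log₂(0.06) = 0.2435
−0.19·log₂(0.19) = 0.4552
−0.12·log₂(0.12) = 0.3671
−0.18·log₂(0.18) = 0.4453
−0.10·log₂(0.10) = 0.3322
Sum ≈ 2.7183 → 2.718 bits.

2.718 bits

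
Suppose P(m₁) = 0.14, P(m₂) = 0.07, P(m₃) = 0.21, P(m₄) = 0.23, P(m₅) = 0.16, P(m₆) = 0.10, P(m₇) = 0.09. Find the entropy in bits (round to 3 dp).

H = −Σ pᵢ log₂ pᵢ.
−0.14·log₂(0.14) = 0.3971
−0.07·log₂(0.07) = 0.2686
−0.21·log₂(0.21) = 0.4728
−0.23·log₂(0.23) = 0.4877
−0.16·log₂(0.16) = 0.4230
−0.10·log₂(0.10) = 0.3322
−0.09·log₂(0.09) = 0.3127
Sum ≈ 2.6940 → 2.694 bits.

2.694 bits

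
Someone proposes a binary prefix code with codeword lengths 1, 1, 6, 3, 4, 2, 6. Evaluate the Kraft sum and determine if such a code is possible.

1.46875; no

With common denominator 2^6 = 64: Σ 2^(−ℓᵢ) = 32/64 + 32/64 + 1/64 + 8/64 + 4/64 + 16/64 + 1/64 = 94/64 = 1.46875.
Kraft's inequality requires Σ ≤ 1; here Σ = 1.46875 > 1, so no such prefix code exists.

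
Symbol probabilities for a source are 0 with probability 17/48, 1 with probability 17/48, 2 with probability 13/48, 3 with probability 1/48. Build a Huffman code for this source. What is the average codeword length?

1.9375 bits/symbol

Repeatedly combine the two least-probable nodes; the expected code length is the sum of the merged weights.
merge 1/48 + 13/48 → 7/24
merge 7/24 + 17/48 → 31/48
merge 17/48 + 31/48 → 1
L = 7/24 + 31/48 + 1 = 31/16 = 1.9375 bits/symbol.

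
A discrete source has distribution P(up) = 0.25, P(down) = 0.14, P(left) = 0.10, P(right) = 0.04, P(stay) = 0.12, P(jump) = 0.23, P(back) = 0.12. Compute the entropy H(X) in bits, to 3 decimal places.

2.637 bits

H = −Σ pᵢ log₂ pᵢ.
−0.25·log₂(0.25) = 0.5000
−0.14·log₂(0.14) = 0.3971
−0.10·log₂(0.10) = 0.3322
−0.04·log₂(0.04) = 0.1858
−0.12·log₂(0.12) = 0.3671
−0.23·log₂(0.23) = 0.4877
−0.12·log₂(0.12) = 0.3671
Sum ≈ 2.6369 → 2.637 bits.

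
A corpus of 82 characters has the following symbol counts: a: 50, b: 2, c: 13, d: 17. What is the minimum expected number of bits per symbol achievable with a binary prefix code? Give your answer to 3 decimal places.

Probabilities are the counts divided by 82.
Repeatedly combine the two least-probable nodes; the expected code length is the sum of the merged weights.
merge 1/41 + 13/82 → 15/82
merge 15/82 + 17/82 → 16/41
merge 16/41 + 25/41 → 1
L = 15/82 + 16/41 + 1 = 129/82 ≈ 1.573 bits/symbol.

1.573 bits/symbol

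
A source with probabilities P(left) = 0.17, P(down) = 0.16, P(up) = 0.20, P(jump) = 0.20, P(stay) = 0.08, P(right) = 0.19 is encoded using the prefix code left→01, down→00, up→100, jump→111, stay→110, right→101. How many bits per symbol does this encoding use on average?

2.67 bits/symbol

L̄ = Σ pᵢ·ℓᵢ = 0.17·2 + 0.16·2 + 0.20·3 + 0.20·3 + 0.08·3 + 0.19·3 = 2.67 bits/symbol.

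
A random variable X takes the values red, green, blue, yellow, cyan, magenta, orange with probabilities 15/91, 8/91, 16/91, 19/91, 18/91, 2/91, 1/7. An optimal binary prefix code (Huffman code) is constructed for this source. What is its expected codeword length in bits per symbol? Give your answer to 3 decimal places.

Repeatedly combine the two least-probable nodes; the expected code length is the sum of the merged weights.
merge 2/91 + 8/91 → 10/91
merge 10/91 + 1/7 → 23/91
merge 15/91 + 16/91 → 31/91
merge 18/91 + 19/91 → 37/91
merge 23/91 + 31/91 → 54/91
merge 37/91 + 54/91 → 1
L = 10/91 + 23/91 + 31/91 + 37/91 + 54/91 + 1 = 246/91 ≈ 2.703 bits/symbol.

2.703 bits/symbol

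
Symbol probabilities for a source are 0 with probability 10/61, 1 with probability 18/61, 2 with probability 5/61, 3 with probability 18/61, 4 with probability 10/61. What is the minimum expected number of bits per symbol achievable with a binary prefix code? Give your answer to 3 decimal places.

Repeatedly combine the two least-probable nodes; the expected code length is the sum of the merged weights.
merge 5/61 + 10/61 → 15/61
merge 10/61 + 15/61 → 25/61
merge 18/61 + 18/61 → 36/61
merge 25/61 + 36/61 → 1
L = 15/61 + 25/61 + 36/61 + 1 = 137/61 ≈ 2.246 bits/symbol.

2.246 bits/symbol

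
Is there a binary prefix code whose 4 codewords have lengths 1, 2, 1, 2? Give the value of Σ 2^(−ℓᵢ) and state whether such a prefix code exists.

1.5; no

With common denominator 2^2 = 4: Σ 2^(−ℓᵢ) = 2/4 + 1/4 + 2/4 + 1/4 = 6/4 = 1.5.
Kraft's inequality requires Σ ≤ 1; here Σ = 1.5 > 1, so no such prefix code exists.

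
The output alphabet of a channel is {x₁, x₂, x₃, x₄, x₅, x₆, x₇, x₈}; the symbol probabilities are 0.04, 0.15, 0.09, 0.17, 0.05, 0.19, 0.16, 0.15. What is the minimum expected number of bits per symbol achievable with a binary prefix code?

Repeatedly combine the two least-probable nodes; the expected code length is the sum of the merged weights.
merge 1/25 + 1/20 → 9/100
merge 9/100 + 9/100 → 9/50
merge 3/20 + 3/20 → 3/10
merge 4/25 + 17/100 → 33/100
merge 9/50 + 19/100 → 37/100
merge 3/10 + 33/100 → 63/100
merge 37/100 + 63/100 → 1
L = 9/100 + 9/50 + 3/10 + 33/100 + 37/100 + 63/100 + 1 = 29/10 = 2.9 bits/symbol.

2.9 bits/symbol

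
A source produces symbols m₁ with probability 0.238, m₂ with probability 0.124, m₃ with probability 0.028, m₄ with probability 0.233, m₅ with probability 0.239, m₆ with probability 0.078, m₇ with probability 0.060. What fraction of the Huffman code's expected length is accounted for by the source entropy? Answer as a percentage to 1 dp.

99.2%

Entropy H = −Σ p log₂ p ≈ 2.5246 bits.
Huffman merges: 7/250+3/50→11/125; 39/500+11/125→83/500; 31/250+83/500→29/100; 233/1000+119/500→471/1000; 239/1000+29/100→529/1000; 471/1000+529/1000→1. L = 318/125 ≈ 2.5440.
Efficiency = H/L = 2.5246/2.5440 = 99.2%.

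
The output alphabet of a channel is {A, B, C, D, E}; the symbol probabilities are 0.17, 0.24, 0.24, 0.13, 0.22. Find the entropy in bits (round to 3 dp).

H = −Σ pᵢ log₂ pᵢ.
−0.17·log₂(0.17) = 0.4346
−0.24·log₂(0.24) = 0.4941
−0.24·log₂(0.24) = 0.4941
−0.13·log₂(0.13) = 0.3826
−0.22·log₂(0.22) = 0.4806
Sum ≈ 2.2861 → 2.286 bits.

2.286 bits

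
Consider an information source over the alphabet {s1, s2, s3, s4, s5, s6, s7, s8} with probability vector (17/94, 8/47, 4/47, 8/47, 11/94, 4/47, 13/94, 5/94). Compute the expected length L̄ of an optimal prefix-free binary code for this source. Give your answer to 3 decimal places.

Repeatedly combine the two least-probable nodes; the expected code length is the sum of the merged weights.
merge 5/94 + 4/47 → 13/94
merge 4/47 + 11/94 → 19/94
merge 13/94 + 13/94 → 13/47
merge 8/47 + 8/47 → 16/47
merge 17/94 + 19/94 → 18/47
merge 13/47 + 16/47 → 29/47
merge 18/47 + 29/47 → 1
L = 13/94 + 19/94 + 13/47 + 16/47 + 18/47 + 29/47 + 1 = 139/47 ≈ 2.957 bits/symbol.

2.957 bits/symbol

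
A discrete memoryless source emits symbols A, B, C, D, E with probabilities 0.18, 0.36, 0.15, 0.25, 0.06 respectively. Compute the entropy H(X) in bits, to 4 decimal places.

2.1300 bits

H = −Σ pᵢ log₂ pᵢ.
−0.18·log₂(0.18) = 0.4453
−0.36·log₂(0.36) = 0.5306
−0.15·log₂(0.15) = 0.4105
−0.25·log₂(0.25) = 0.5000
−0.06·log₂(0.06) = 0.2435
Sum ≈ 2.1300 → 2.1300 bits.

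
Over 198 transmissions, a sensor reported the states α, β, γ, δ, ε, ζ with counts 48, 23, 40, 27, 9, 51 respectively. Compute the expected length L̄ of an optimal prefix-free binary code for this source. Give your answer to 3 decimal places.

Probabilities are the counts divided by 198.
Repeatedly combine the two least-probable nodes; the expected code length is the sum of the merged weights.
merge 1/22 + 23/198 → 16/99
merge 3/22 + 16/99 → 59/198
merge 20/99 + 8/33 → 4/9
merge 17/66 + 59/198 → 5/9
merge 4/9 + 5/9 → 1
L = 16/99 + 59/198 + 4/9 + 5/9 + 1 = 487/198 ≈ 2.460 bits/symbol.

2.460 bits/symbol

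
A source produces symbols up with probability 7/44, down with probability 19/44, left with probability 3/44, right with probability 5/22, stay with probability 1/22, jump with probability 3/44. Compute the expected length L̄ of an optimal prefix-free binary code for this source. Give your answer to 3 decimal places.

2.205 bits/symbol

Repeatedly combine the two least-probable nodes; the expected code length is the sum of the merged weights.
merge 1/22 + 3/44 → 5/44
merge 3/44 + 5/44 → 2/11
merge 7/44 + 2/11 → 15/44
merge 5/22 + 15/44 → 25/44
merge 19/44 + 25/44 → 1
L = 5/44 + 2/11 + 15/44 + 25/44 + 1 = 97/44 ≈ 2.205 bits/symbol.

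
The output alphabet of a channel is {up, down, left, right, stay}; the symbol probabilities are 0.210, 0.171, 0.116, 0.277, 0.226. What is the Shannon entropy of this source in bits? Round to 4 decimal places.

2.2669 bits

H = −Σ pᵢ log₂ pᵢ.
−0.210·log₂(0.210) = 0.4728
−0.171·log₂(0.171) = 0.4357
−0.116·log₂(0.116) = 0.3605
−0.277·log₂(0.277) = 0.5130
−0.226·log₂(0.226) = 0.4849
Sum ≈ 2.2669 → 2.2669 bits.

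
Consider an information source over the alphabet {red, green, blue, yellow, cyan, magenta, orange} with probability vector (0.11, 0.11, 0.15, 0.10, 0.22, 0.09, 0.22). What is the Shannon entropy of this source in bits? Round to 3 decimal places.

H = −Σ pᵢ log₂ pᵢ.
−0.11·log₂(0.11) = 0.3503
−0.11·log₂(0.11) = 0.3503
−0.15·log₂(0.15) = 0.4105
−0.10·log₂(0.10) = 0.3322
−0.22·log₂(0.22) = 0.4806
−0.09·log₂(0.09) = 0.3127
−0.22·log₂(0.22) = 0.4806
Sum ≈ 2.7171 → 2.717 bits.

2.717 bits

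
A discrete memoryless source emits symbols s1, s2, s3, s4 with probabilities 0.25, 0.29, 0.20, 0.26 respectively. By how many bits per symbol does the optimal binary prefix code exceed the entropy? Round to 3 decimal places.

Entropy H = −Σ p log₂ p ≈ 1.9876 bits.
Huffman merges: 1/5+1/4→9/20; 13/50+29/100→11/20; 9/20+11/20→1. L = 2 ≈ 2.0000.
L − H = 2.0000 − 1.9876 = 0.012 bits.

0.012 bits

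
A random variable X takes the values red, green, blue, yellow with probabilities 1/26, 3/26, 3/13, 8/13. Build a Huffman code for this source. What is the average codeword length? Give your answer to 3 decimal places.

Repeatedly combine the two least-probable nodes; the expected code length is the sum of the merged weights.
merge 1/26 + 3/26 → 2/13
merge 2/13 + 3/13 → 5/13
merge 5/13 + 8/13 → 1
L = 2/13 + 5/13 + 1 = 20/13 ≈ 1.538 bits/symbol.

1.538 bits/symbol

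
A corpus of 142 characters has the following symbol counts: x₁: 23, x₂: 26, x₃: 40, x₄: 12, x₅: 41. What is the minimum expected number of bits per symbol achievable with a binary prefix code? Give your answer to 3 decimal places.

Probabilities are the counts divided by 142.
Repeatedly combine the two least-probable nodes; the expected code length is the sum of the merged weights.
merge 6/71 + 23/142 → 35/142
merge 13/71 + 35/142 → 61/142
merge 20/71 + 41/142 → 81/142
merge 61/142 + 81/142 → 1
L = 35/142 + 61/142 + 81/142 + 1 = 319/142 ≈ 2.246 bits/symbol.

2.246 bits/symbol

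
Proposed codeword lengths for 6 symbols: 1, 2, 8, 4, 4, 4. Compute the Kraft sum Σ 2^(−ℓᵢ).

0.94140625

With common denominator 2^8 = 256: Σ 2^(−ℓᵢ) = 128/256 + 64/256 + 1/256 + 16/256 + 16/256 + 16/256 = 241/256 = 0.94140625.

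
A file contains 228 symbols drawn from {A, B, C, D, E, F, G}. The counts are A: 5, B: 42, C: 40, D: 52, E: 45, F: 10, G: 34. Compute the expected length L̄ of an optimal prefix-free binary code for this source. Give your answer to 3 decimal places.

2.640 bits/symbol

Probabilities are the counts divided by 228.
Repeatedly combine the two least-probable nodes; the expected code length is the sum of the merged weights.
merge 5/228 + 5/114 → 5/76
merge 5/76 + 17/114 → 49/228
merge 10/57 + 7/38 → 41/114
merge 15/76 + 49/228 → 47/114
merge 13/57 + 41/114 → 67/114
merge 47/114 + 67/114 → 1
L = 5/76 + 49/228 + 41/114 + 47/114 + 67/114 + 1 = 301/114 ≈ 2.640 bits/symbol.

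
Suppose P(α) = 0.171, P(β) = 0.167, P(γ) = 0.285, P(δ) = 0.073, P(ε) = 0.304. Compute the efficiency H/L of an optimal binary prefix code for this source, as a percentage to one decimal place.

Entropy H = −Σ p log₂ p ≈ 2.1809 bits.
Huffman merges: 73/1000+167/1000→6/25; 171/1000+6/25→411/1000; 57/200+38/125→589/1000; 411/1000+589/1000→1. L = 56/25 ≈ 2.2400.
Efficiency = H/L = 2.1809/2.2400 = 97.4%.

97.4%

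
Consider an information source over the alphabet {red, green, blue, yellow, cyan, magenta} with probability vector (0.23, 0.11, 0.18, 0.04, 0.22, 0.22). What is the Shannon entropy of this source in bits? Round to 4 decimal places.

2.4302 bits

H = −Σ pᵢ log₂ pᵢ.
−0.23·log₂(0.23) = 0.4877
−0.11·log₂(0.11) = 0.3503
−0.18·log₂(0.18) = 0.4453
−0.04·log₂(0.04) = 0.1858
−0.22·log₂(0.22) = 0.4806
−0.22·log₂(0.22) = 0.4806
Sum ≈ 2.4302 → 2.4302 bits.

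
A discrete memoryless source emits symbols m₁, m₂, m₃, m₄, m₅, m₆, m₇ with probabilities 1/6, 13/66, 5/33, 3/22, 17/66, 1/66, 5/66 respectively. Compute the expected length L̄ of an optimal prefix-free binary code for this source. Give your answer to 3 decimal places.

2.636 bits/symbol

Repeatedly combine the two least-probable nodes; the expected code length is the sum of the merged weights.
merge 1/66 + 5/66 → 1/11
merge 1/11 + 3/22 → 5/22
merge 5/33 + 1/6 → 7/22
merge 13/66 + 5/22 → 14/33
merge 17/66 + 7/22 → 19/33
merge 14/33 + 19/33 → 1
L = 1/11 + 5/22 + 7/22 + 14/33 + 19/33 + 1 = 29/11 ≈ 2.636 bits/symbol.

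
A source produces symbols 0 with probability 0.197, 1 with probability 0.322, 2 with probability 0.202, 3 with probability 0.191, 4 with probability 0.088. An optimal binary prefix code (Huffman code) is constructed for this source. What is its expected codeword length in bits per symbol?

2.279 bits/symbol

Repeatedly combine the two least-probable nodes; the expected code length is the sum of the merged weights.
merge 11/125 + 191/1000 → 279/1000
merge 197/1000 + 101/500 → 399/1000
merge 279/1000 + 161/500 → 601/1000
merge 399/1000 + 601/1000 → 1
L = 279/1000 + 399/1000 + 601/1000 + 1 = 2279/1000 = 2.279 bits/symbol.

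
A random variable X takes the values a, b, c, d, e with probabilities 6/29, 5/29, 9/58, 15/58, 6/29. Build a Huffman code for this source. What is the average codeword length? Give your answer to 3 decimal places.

Repeatedly combine the two least-probable nodes; the expected code length is the sum of the merged weights.
merge 9/58 + 5/29 → 19/58
merge 6/29 + 6/29 → 12/29
merge 15/58 + 19/58 → 17/29
merge 12/29 + 17/29 → 1
L = 19/58 + 12/29 + 17/29 + 1 = 135/58 ≈ 2.328 bits/symbol.

2.328 bits/symbol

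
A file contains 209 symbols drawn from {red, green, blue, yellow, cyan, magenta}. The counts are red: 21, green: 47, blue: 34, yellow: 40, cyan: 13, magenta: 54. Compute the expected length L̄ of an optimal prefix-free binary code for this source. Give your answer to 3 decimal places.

2.488 bits/symbol

Probabilities are the counts divided by 209.
Repeatedly combine the two least-probable nodes; the expected code length is the sum of the merged weights.
merge 13/209 + 21/209 → 34/209
merge 34/209 + 34/209 → 68/209
merge 40/209 + 47/209 → 87/209
merge 54/209 + 68/209 → 122/209
merge 87/209 + 122/209 → 1
L = 34/209 + 68/209 + 87/209 + 122/209 + 1 = 520/209 ≈ 2.488 bits/symbol.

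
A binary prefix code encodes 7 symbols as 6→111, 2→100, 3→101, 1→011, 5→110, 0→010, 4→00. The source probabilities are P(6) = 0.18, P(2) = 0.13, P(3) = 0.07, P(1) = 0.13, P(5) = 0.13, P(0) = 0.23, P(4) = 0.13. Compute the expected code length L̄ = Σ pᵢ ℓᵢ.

2.87 bits/symbol

L̄ = Σ pᵢ·ℓᵢ = 0.18·3 + 0.13·3 + 0.07·3 + 0.13·3 + 0.13·3 + 0.23·3 + 0.13·2 = 2.87 bits/symbol.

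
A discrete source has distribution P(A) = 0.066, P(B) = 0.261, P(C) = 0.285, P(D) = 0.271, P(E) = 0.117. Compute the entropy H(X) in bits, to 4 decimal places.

H = −Σ pᵢ log₂ pᵢ.
−0.066·log₂(0.066) = 0.2588
−0.261·log₂(0.261) = 0.5058
−0.285·log₂(0.285) = 0.5161
−0.271·log₂(0.271) = 0.5105
−0.117·log₂(0.117) = 0.3622
Sum ≈ 2.1534 → 2.1534 bits.

2.1534 bits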